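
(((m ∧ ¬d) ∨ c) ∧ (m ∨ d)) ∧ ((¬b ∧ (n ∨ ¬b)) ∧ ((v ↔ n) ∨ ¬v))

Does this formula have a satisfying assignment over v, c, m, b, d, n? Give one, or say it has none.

v = False; c = True; m = True; b = False; d = False; n = False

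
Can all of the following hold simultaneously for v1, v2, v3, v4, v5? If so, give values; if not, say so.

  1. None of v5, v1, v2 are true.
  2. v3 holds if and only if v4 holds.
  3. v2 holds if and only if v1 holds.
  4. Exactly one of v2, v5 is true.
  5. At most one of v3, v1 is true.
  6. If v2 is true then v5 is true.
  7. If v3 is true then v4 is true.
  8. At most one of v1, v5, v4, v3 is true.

No satisfying assignment exists.

Case v2 = True:
  Constraint (1) is violated (v2=T) — contradiction.
Case v2 = False:
  (1) forces v5 = False.
  Constraint (4) is violated (v2=F, v5=F) — contradiction.
Both cases fail — unsatisfiable.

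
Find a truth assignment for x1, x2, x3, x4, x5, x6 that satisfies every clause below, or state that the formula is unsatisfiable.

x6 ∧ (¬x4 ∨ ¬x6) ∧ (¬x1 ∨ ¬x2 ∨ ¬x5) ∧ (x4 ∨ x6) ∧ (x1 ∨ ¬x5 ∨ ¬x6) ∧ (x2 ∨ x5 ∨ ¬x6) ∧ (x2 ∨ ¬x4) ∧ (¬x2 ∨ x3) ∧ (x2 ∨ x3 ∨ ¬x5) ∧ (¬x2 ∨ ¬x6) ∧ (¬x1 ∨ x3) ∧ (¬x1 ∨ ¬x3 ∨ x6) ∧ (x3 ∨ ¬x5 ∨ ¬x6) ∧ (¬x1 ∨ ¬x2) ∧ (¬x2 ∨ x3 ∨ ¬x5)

Unit clause (x6) forces x6 = True.
In (¬x4 ∨ ¬x6) only ¬x4 is left, so x4 = False.
In (¬x2 ∨ ¬x6) only ¬x2 is left, so x2 = False.
In (x2 ∨ x5 ∨ ¬x6) only x5 is left, so x5 = True.
In (x2 ∨ x3 ∨ ¬x5) only x3 is left, so x3 = True.
In (x1 ∨ ¬x5 ∨ ¬x6) only x1 is left, so x1 = True.
All clauses satisfied.

x1 = True, x2 = False, x3 = True, x4 = False, x5 = True, x6 = True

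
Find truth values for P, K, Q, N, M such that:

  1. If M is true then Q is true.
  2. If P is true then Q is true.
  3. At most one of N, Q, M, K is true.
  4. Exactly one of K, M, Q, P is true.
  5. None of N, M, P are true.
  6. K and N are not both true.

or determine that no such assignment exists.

P=F, K=T, Q=F, N=F, M=F

  (1) M=F ⇒ Q: vacuous ✓
  (2) P=F ⇒ Q: vacuous ✓
  (3) {N, Q, M, K}: 1 true — at most one ✓
  (4) {K, M, Q, P}: 1 true — exactly one ✓
  (5) {N, M, P}: 0 true — none ✓
  (6) K=T, N=F — not both ✓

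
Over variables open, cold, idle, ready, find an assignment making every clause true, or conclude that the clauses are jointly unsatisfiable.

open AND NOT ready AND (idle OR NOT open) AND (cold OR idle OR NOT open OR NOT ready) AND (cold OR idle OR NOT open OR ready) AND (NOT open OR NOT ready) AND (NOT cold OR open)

Unit clause (open) forces open = True.
Unit clause (NOT ready) forces ready = False.
In (idle OR NOT open) only idle is left, so idle = True.
Set cold = True.
All clauses satisfied.

open=T, cold=T, idle=T, ready=F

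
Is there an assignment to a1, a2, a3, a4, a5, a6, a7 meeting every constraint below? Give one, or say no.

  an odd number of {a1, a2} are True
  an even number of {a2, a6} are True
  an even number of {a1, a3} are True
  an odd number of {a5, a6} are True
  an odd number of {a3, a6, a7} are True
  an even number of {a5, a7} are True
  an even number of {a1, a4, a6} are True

a1=F, a2=T, a3=F, a4=T, a5=F, a6=T, a7=F

{a1, a2}: 1 true → odd ✓
{a2, a6}: 2 true → even ✓
{a1, a3}: 0 true → even ✓
{a5, a6}: 1 true → odd ✓
{a3, a6, a7}: 1 true → odd ✓
{a5, a7}: 0 true → even ✓
{a1, a4, a6}: 2 true → even ✓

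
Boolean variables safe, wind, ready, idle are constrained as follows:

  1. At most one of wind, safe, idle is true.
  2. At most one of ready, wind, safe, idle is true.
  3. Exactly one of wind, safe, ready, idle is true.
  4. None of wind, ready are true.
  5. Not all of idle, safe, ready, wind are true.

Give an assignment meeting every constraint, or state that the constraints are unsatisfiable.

safe = False, wind = False, ready = False, idle = True

  (1) {wind, safe, idle}: 1 true — at most one ✓
  (2) {ready, wind, safe, idle}: 1 true — at most one ✓
  (3) {wind, safe, ready, idle}: 1 true — exactly one ✓
  (4) {wind, ready}: 0 true — none ✓
  (5) {idle, safe, ready, wind}: 1/4 true — not all ✓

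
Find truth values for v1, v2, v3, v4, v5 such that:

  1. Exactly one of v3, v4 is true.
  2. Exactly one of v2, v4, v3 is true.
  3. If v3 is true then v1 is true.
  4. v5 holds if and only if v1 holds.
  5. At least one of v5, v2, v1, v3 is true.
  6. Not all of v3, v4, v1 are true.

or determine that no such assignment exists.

v1 = True, v2 = False, v3 = False, v4 = True, v5 = True

  (1) {v3, v4}: 1 true — exactly one ✓
  (2) {v2, v4, v3}: 1 true — exactly one ✓
  (3) v3=F ⇒ v1: vacuous ✓
  (4) v5=T, v1=T — same ✓
  (5) {v5, v2, v1, v3}: 2 true — at least one ✓
  (6) {v3, v4, v1}: 2/3 true — not all ✓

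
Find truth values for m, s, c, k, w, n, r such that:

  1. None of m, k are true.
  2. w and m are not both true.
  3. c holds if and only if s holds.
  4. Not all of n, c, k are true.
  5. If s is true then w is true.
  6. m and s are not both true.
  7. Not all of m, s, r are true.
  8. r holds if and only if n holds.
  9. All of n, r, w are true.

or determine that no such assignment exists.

m=F, s=T, c=T, k=F, w=T, n=T, r=T

  (1) {m, k}: 0 true — none ✓
  (2) w=T, m=F — not both ✓
  (3) c=T, s=T — same ✓
  (4) {n, c, k}: 2/3 true — not all ✓
  (5) s=T ⇒ w: T ✓
  (6) m=F, s=T — not both ✓
  (7) {m, s, r}: 2/3 true — not all ✓
  (8) r=T, n=T — same ✓
  (9) {n, r, w}: all 3 true ✓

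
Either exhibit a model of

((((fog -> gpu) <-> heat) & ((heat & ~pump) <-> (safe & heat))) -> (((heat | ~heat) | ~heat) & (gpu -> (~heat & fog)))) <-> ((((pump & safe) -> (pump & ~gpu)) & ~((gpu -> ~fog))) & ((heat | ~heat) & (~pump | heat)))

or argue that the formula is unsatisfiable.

safe = True, fog = True, gpu = True, heat = False, pump = False

  ((((fog -> gpu) <-> heat) & ((heat & ~pump) <-> (safe & heat))) -> (((heat | ~heat) | ~heat) & (gpu -> (~heat & fog)))) <-> ((((pump & safe) -> (pump & ~gpu)) & ~((gpu -> ~fog))) & ((heat | ~heat) & (~pump | heat))) = True
    (((fog -> gpu) <-> heat) & ((heat & ~pump) <-> (safe & heat))) -> (((heat | ~heat) | ~heat) & (gpu -> (~heat & fog))) = True
      ((fog -> gpu) <-> heat) & ((heat & ~pump) <-> (safe & heat)) = False
        (fog -> gpu) <-> heat = False
          fog -> gpu = True
        (heat & ~pump) <-> (safe & heat) = True
          heat & ~pump = False
            ~pump = True
          safe & heat = False
      ((heat | ~heat) | ~heat) & (gpu -> (~heat & fog)) = True
        (heat | ~heat) | ~heat = True
          heat | ~heat = True
            ~heat = True
          ~heat = True
        gpu -> (~heat & fog) = True
          ~heat & fog = True
            ~heat = True
    (((pump & safe) -> (pump & ~gpu)) & ~((gpu -> ~fog))) & ((heat | ~heat) & (~pump | heat)) = True
      ((pump & safe) -> (pump & ~gpu)) & ~((gpu -> ~fog)) = True
        (pump & safe) -> (pump & ~gpu) = True
          pump & safe = False
          pump & ~gpu = False
            ~gpu = False
        ~((gpu -> ~fog)) = True
          gpu -> ~fog = False
            ~fog = False
      (heat | ~heat) & (~pump | heat) = True
        heat | ~heat = True
          ~heat = True
        ~pump | heat = True
          ~pump = True
The formula evaluates to True.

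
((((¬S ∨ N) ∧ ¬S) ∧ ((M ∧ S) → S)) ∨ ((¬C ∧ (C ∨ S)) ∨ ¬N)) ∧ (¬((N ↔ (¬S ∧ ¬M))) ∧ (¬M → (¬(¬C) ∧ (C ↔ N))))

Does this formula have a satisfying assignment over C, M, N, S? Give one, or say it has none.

C: False; M: True; N: True; S: True

  (((¬S ∨ N) ∧ ¬S) ∧ ((M ∧ S) → S)) ∨ ((¬C ∧ (C ∨ S)) ∨ ¬N) = True
    ((¬S ∨ N) ∧ ¬S) ∧ ((M ∧ S) → S) = False
      (¬S ∨ N) ∧ ¬S = False
        ¬S ∨ N = True
          ¬S = False
        ¬S = False
      (M ∧ S) → S = True
        M ∧ S = True
    (¬C ∧ (C ∨ S)) ∨ ¬N = True
      ¬C ∧ (C ∨ S) = True
        ¬C = True
        C ∨ S = True
      ¬N = False
  ¬((N ↔ (¬S ∧ ¬M))) ∧ (¬M → (¬(¬C) ∧ (C ↔ N))) = True
    ¬((N ↔ (¬S ∧ ¬M))) = True
      N ↔ (¬S ∧ ¬M) = False
        ¬S ∧ ¬M = False
          ¬S = False
          ¬M = False
    ¬M → (¬(¬C) ∧ (C ↔ N)) = True
      ¬M = False
      ¬(¬C) ∧ (C ↔ N) = False
        ¬(¬C) = False
          ¬C = True
        C ↔ N = False
Both conjuncts True, so the formula holds.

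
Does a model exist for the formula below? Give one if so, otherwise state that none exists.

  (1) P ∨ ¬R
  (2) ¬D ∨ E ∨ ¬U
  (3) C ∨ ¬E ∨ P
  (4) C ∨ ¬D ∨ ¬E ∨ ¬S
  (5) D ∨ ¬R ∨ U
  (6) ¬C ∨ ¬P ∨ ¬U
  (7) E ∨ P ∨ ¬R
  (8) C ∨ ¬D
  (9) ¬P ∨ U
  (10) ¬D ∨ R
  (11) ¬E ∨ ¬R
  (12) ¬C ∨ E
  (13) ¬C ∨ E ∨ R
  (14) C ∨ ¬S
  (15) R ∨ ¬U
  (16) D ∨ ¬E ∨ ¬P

P = True, E = False, D = False, C = False, R = True, U = True, S = False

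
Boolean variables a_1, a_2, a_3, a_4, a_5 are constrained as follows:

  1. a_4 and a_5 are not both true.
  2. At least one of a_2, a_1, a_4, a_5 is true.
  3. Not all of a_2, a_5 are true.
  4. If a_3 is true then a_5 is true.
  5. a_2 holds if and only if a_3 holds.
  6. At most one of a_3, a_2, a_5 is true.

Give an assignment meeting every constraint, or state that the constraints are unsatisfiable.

a_1=F, a_2=F, a_3=F, a_4=F, a_5=T

  (1) a_4=F, a_5=T — not both ✓
  (2) {a_2, a_1, a_4, a_5}: 1 true — at least one ✓
  (3) {a_2, a_5}: 1/2 true — not all ✓
  (4) a_3=F ⇒ a_5: vacuous ✓
  (5) a_2=F, a_3=F — same ✓
  (6) {a_3, a_2, a_5}: 1 true — at most one ✓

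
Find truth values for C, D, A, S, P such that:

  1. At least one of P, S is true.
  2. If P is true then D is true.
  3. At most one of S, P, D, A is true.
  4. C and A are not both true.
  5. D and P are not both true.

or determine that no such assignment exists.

C=T; D=F; A=F; S=T; P=F

  (1) {P, S}: 1 true — at least one ✓
  (2) P=F ⇒ D: vacuous ✓
  (3) {S, P, D, A}: 1 true — at most one ✓
  (4) C=T, A=F — not both ✓
  (5) D=F, P=F — not both ✓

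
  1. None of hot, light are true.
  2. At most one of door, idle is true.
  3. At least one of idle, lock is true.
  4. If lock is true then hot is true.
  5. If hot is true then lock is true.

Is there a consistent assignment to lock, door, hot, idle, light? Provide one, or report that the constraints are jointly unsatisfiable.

lock = False, door = False, hot = False, idle = True, light = False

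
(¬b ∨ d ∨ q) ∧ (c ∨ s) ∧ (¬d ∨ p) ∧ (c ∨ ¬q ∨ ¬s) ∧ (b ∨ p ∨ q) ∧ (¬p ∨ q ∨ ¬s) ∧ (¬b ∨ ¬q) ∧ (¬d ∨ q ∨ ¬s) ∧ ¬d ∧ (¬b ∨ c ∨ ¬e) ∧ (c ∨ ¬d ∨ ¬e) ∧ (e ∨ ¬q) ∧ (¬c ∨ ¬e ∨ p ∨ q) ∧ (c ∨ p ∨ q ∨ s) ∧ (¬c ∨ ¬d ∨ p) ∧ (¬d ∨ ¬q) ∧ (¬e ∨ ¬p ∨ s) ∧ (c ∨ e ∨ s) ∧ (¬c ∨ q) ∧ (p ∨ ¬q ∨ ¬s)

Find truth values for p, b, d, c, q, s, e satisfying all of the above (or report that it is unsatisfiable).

p: False; b: False; d: False; c: True; q: True; s: False; e: True

Unit clause (¬d) forces d = False.
Set p = False.
Set b = False.
  then (b ∨ p ∨ q) forces q = True.
  then (e ∨ ¬q) forces e = True.
  then (p ∨ ¬q ∨ ¬s) forces s = False.
  then (c ∨ s) forces c = True.
All clauses satisfied.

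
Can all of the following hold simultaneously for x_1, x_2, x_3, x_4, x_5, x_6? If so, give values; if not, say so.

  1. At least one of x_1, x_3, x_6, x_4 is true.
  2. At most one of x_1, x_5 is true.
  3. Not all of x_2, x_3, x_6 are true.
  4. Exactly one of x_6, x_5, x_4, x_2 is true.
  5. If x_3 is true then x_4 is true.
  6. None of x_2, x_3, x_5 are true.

x_1: False; x_2: False; x_3: False; x_4: False; x_5: False; x_6: True

  (1) {x_1, x_3, x_6, x_4}: 1 true — at least one ✓
  (2) {x_1, x_5}: 0 true — at most one ✓
  (3) {x_2, x_3, x_6}: 1/3 true — not all ✓
  (4) {x_6, x_5, x_4, x_2}: 1 true — exactly one ✓
  (5) x_3=F ⇒ x_4: vacuous ✓
  (6) {x_2, x_3, x_5}: 0 true — none ✓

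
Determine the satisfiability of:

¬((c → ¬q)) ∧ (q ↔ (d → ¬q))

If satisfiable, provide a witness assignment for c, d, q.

c = True, d = False, q = True

  ¬((c → ¬q)) = True
    c → ¬q = False
      ¬q = False
  q ↔ (d → ¬q) = True
    d → ¬q = True
      ¬q = False
Both conjuncts True, so the formula holds.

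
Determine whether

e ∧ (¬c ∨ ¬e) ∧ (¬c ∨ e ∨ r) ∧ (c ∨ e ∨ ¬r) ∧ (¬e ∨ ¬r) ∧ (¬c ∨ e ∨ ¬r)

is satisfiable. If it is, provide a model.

Unit clause (e) forces e = True.
In (¬c ∨ ¬e) only ¬c is left, so c = False.
In (¬e ∨ ¬r) only ¬r is left, so r = False.
Check each clause:
  (e): e holds.
  (¬c ∨ ¬e): ¬c holds.
  (¬c ∨ e ∨ r): ¬c holds.
  (c ∨ e ∨ ¬r): e holds.
  (¬e ∨ ¬r): ¬r holds.
  (¬c ∨ e ∨ ¬r): ¬c holds.
All clauses satisfied.

c = False, r = False, e = True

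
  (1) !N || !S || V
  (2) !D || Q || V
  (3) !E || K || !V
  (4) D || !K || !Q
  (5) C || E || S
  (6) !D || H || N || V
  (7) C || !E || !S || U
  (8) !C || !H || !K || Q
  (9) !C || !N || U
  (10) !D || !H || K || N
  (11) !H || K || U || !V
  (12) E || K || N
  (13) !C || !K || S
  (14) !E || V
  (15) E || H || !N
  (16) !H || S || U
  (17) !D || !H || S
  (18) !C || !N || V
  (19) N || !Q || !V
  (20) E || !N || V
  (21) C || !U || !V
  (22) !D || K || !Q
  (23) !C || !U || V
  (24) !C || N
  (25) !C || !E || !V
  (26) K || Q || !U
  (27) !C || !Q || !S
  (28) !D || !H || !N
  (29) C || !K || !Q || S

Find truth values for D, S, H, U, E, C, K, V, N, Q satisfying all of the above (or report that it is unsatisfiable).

D: False; S: False; H: True; U: True; E: False; C: True; K: False; V: True; N: True; Q: True

Set D = False.
Set S = False.
Set H = True.
  then (!H || S || U) forces U = True.
Set E = False.
  then (C || E || S) forces C = True.
  then (!C || !K || S) forces K = False.
  then (!C || !U || V) forces V = True.
  then (!C || N) forces N = True.
  then (K || Q || !U) forces Q = True.
All clauses satisfied.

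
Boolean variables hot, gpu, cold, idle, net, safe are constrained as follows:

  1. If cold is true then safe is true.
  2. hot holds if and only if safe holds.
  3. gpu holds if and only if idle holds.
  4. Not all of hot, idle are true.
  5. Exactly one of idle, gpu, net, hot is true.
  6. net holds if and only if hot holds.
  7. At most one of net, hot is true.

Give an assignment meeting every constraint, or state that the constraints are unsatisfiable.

Unsatisfiable — no assignment works.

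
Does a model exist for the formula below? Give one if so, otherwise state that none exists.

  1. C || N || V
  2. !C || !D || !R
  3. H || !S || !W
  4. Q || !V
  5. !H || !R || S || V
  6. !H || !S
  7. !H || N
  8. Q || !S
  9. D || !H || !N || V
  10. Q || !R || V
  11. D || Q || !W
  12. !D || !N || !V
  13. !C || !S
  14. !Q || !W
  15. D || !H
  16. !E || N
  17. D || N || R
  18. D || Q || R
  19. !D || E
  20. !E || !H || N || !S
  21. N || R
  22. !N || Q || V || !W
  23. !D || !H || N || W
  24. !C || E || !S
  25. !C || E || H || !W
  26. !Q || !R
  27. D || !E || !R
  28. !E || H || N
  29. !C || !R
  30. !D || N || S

S = False; D = False; W = False; R = False; E = False; Q = True; C = True; H = False; N = True; V = False

Set S = False.
Set D = False.
  then (D || !H) forces H = False.
Set W = False.
Try R = True:
  (!Q || !R) forces Q = False.
  (Q || !V) forces V = False.
  clause (Q || !R || V) is falsified — backtrack.
So R = False.
  then (D || N || R) forces N = True.
  then (D || Q || R) forces Q = True.
Set E = False.
Set C = True.
Set V = False.
All clauses satisfied.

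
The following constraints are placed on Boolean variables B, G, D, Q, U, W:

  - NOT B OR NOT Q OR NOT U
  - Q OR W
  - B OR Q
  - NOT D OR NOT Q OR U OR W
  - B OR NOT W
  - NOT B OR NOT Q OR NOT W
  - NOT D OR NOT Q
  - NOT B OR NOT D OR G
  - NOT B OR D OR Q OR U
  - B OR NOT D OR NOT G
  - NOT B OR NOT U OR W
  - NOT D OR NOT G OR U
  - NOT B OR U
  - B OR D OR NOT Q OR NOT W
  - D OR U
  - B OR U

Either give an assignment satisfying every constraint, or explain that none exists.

Set B = False.
  then (B OR Q) forces Q = True.
  then (B OR NOT W) forces W = False.
  then (NOT D OR NOT Q) forces D = False.
  then (D OR U) forces U = True.
Set G = True.
All clauses satisfied.

B = False, G = True, D = False, Q = True, U = True, W = False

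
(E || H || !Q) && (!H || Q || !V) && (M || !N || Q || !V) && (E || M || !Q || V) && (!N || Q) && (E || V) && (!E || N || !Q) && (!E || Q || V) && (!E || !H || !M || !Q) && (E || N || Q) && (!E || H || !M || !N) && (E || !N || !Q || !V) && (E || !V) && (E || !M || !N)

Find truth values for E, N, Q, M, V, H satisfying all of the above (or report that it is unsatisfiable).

E: True, N: True, Q: True, M: False, V: True, H: True

Set E = True.
Set N = True.
  then (!N || Q) forces Q = True.
Try M = True:
  (!E || !H || !M || !Q) forces H = False.
  clause (!E || H || !M || !N) is falsified — backtrack.
So M = False.
Set V = True.
Set H = True.
All clauses satisfied.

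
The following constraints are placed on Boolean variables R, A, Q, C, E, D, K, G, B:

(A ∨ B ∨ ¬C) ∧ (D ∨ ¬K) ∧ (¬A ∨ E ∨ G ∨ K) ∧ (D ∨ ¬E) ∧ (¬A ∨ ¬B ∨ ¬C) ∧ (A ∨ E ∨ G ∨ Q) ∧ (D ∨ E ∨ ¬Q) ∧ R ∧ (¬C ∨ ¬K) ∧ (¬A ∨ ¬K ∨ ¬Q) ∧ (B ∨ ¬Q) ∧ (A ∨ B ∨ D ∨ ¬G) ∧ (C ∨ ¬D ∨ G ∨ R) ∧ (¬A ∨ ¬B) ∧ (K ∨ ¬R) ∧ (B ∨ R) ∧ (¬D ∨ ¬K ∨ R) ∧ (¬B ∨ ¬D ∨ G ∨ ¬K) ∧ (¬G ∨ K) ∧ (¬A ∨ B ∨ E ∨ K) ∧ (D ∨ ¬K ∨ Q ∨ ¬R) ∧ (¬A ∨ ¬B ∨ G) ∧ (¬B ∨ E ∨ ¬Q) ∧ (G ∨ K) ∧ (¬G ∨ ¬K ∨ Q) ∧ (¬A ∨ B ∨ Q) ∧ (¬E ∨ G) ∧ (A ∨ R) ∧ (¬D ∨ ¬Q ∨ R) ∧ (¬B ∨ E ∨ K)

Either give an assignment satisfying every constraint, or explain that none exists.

Unit clause (R) forces R = True.
In (K ∨ ¬R) only K is left, so K = True.
In (D ∨ ¬K) only D is left, so D = True.
In (¬C ∨ ¬K) only ¬C is left, so C = False.
Try A = True:
  (¬A ∨ ¬K ∨ ¬Q) forces Q = False.
  (¬A ∨ ¬B) forces B = False.
  clause (¬A ∨ B ∨ Q) is falsified — backtrack.
So A = False.
Set Q = True.
  then (B ∨ ¬Q) forces B = True.
  then (¬B ∨ ¬D ∨ G ∨ ¬K) forces G = True.
  then (¬B ∨ E ∨ ¬Q) forces E = True.
All clauses satisfied.

R=T; A=F; Q=T; C=F; E=T; D=T; K=T; G=T; B=T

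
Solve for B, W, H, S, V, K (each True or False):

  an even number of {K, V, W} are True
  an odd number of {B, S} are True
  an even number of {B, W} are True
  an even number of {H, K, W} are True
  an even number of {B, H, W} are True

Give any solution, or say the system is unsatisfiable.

B: True, W: True, H: False, S: False, V: False, K: True

{K, V, W}: 2 true → even ✓
{B, S}: 1 true → odd ✓
{B, W}: 2 true → even ✓
{H, K, W}: 2 true → even ✓
{B, H, W}: 2 true → even ✓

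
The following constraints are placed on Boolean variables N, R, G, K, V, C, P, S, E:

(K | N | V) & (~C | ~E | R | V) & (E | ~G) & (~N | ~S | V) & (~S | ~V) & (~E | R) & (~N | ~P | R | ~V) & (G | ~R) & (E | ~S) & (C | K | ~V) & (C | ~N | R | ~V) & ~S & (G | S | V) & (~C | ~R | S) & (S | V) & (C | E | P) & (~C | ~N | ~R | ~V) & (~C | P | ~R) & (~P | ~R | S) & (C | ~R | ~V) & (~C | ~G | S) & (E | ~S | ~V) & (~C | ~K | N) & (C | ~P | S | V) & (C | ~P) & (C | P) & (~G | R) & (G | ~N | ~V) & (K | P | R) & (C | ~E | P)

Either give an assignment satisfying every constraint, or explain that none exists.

N = False, R = False, G = False, K = False, V = True, C = True, P = True, S = False, E = False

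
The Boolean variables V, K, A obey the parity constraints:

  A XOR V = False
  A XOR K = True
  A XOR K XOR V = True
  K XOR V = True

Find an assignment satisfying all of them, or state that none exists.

V=F, K=T, A=F

A XOR V = F XOR F = False ✓
A XOR K = F XOR T = True ✓
A XOR K XOR V = F XOR T XOR F = True ✓
K XOR V = T XOR F = True ✓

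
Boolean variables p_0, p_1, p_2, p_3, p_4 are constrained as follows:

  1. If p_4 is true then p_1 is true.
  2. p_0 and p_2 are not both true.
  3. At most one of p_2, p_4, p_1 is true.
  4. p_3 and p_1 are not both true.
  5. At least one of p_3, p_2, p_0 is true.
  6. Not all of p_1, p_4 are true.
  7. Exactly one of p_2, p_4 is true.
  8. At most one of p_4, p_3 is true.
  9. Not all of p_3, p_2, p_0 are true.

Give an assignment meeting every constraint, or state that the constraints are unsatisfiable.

p_0: False; p_1: False; p_2: True; p_3: False; p_4: False

  (1) p_4=F ⇒ p_1: vacuous ✓
  (2) p_0=F, p_2=T — not both ✓
  (3) {p_2, p_4, p_1}: 1 true — at most one ✓
  (4) p_3=F, p_1=F — not both ✓
  (5) {p_3, p_2, p_0}: 1 true — at least one ✓
  (6) {p_1, p_4}: 0/2 true — not all ✓
  (7) {p_2, p_4}: 1 true — exactly one ✓
  (8) {p_4, p_3}: 0 true — at most one ✓
  (9) {p_3, p_2, p_0}: 1/3 true — not all ✓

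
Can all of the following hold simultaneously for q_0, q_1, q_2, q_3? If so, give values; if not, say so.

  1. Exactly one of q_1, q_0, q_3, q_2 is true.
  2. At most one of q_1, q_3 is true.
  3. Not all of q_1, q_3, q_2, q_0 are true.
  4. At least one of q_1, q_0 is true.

q_0=F, q_1=T, q_2=F, q_3=F

  (1) {q_1, q_0, q_3, q_2}: 1 true — exactly one ✓
  (2) {q_1, q_3}: 1 true — at most one ✓
  (3) {q_1, q_3, q_2, q_0}: 1/4 true — not all ✓
  (4) {q_1, q_0}: 1 true — at least one ✓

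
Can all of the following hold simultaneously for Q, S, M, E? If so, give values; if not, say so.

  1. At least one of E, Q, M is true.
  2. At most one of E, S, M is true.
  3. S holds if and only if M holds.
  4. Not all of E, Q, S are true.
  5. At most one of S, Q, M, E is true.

Q=T, S=F, M=F, E=F

  (1) {E, Q, M}: 1 true — at least one ✓
  (2) {E, S, M}: 0 true — at most one ✓
  (3) S=F, M=F — same ✓
  (4) {E, Q, S}: 1/3 true — not all ✓
  (5) {S, Q, M, E}: 1 true — at most one ✓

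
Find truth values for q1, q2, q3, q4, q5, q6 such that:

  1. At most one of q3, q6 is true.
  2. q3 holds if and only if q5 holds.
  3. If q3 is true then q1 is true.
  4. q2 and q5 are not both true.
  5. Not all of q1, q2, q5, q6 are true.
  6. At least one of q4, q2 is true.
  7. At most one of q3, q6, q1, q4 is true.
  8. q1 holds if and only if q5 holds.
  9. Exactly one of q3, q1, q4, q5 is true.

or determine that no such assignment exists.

q1 = False, q2 = True, q3 = False, q4 = True, q5 = False, q6 = False

  (1) {q3, q6}: 0 true — at most one ✓
  (2) q3=F, q5=F — same ✓
  (3) q3=F ⇒ q1: vacuous ✓
  (4) q2=T, q5=F — not both ✓
  (5) {q1, q2, q5, q6}: 1/4 true — not all ✓
  (6) {q4, q2}: 2 true — at least one ✓
  (7) {q3, q6, q1, q4}: 1 true — at most one ✓
  (8) q1=F, q5=F — same ✓
  (9) {q3, q1, q4, q5}: 1 true — exactly one ✓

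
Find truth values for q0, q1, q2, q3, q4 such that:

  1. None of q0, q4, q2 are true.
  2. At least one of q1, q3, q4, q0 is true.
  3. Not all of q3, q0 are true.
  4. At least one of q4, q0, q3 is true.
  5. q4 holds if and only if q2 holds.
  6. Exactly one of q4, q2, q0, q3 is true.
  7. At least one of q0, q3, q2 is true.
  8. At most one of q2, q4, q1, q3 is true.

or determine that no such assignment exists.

q0 = False, q1 = False, q2 = False, q3 = True, q4 = False

  (1) {q0, q4, q2}: 0 true — none ✓
  (2) {q1, q3, q4, q0}: 1 true — at least one ✓
  (3) {q3, q0}: 1/2 true — not all ✓
  (4) {q4, q0, q3}: 1 true — at least one ✓
  (5) q4=F, q2=F — same ✓
  (6) {q4, q2, q0, q3}: 1 true — exactly one ✓
  (7) {q0, q3, q2}: 1 true — at least one ✓
  (8) {q2, q4, q1, q3}: 1 true — at most one ✓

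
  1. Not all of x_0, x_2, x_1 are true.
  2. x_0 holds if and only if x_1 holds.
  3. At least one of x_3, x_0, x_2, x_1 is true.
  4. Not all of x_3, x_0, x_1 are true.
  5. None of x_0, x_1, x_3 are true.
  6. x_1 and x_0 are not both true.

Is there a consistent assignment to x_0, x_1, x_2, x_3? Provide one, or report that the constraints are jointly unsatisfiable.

x_0 = False, x_1 = False, x_2 = True, x_3 = False

  (1) {x_0, x_2, x_1}: 1/3 true — not all ✓
  (2) x_0=F, x_1=F — same ✓
  (3) {x_3, x_0, x_2, x_1}: 1 true — at least one ✓
  (4) {x_3, x_0, x_1}: 0/3 true — not all ✓
  (5) {x_0, x_1, x_3}: 0 true — none ✓
  (6) x_1=F, x_0=F — not both ✓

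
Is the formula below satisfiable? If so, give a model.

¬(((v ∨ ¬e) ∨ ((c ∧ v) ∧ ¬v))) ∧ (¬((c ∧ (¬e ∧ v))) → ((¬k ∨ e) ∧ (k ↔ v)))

k = False, e = True, c = True, v = False

  ¬(((v ∨ ¬e) ∨ ((c ∧ v) ∧ ¬v))) = True
    (v ∨ ¬e) ∨ ((c ∧ v) ∧ ¬v) = False
      v ∨ ¬e = False
        ¬e = False
      (c ∧ v) ∧ ¬v = False
        c ∧ v = False
        ¬v = True
  ¬((c ∧ (¬e ∧ v))) → ((¬k ∨ e) ∧ (k ↔ v)) = True
    ¬((c ∧ (¬e ∧ v))) = True
      c ∧ (¬e ∧ v) = False
        ¬e ∧ v = False
          ¬e = False
    (¬k ∨ e) ∧ (k ↔ v) = True
      ¬k ∨ e = True
        ¬k = True
      k ↔ v = True
Both conjuncts True, so the formula holds.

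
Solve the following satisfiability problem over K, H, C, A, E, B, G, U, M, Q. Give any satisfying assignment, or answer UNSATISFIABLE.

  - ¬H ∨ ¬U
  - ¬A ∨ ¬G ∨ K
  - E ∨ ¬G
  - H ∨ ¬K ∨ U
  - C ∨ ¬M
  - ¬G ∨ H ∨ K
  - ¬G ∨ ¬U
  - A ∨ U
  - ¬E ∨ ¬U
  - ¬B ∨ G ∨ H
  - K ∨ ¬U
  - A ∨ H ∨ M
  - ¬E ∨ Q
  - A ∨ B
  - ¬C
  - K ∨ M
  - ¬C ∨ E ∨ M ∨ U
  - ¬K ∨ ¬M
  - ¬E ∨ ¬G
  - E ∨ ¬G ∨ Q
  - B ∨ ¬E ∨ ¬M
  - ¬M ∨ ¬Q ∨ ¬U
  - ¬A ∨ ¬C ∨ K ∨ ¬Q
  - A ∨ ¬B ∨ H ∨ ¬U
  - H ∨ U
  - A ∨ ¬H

Unit clause (¬C) forces C = False.
In (C ∨ ¬M) only ¬M is left, so M = False.
In (K ∨ M) only K is left, so K = True.
Set H = True.
  then (¬H ∨ ¬U) forces U = False.
  then (A ∨ U) forces A = True.
Set E = True.
  then (¬E ∨ Q) forces Q = True.
  then (¬E ∨ ¬G) forces G = False.
Set B = True.
All clauses satisfied.

K: True, H: True, C: False, A: True, E: True, B: True, G: False, U: False, M: False, Q: True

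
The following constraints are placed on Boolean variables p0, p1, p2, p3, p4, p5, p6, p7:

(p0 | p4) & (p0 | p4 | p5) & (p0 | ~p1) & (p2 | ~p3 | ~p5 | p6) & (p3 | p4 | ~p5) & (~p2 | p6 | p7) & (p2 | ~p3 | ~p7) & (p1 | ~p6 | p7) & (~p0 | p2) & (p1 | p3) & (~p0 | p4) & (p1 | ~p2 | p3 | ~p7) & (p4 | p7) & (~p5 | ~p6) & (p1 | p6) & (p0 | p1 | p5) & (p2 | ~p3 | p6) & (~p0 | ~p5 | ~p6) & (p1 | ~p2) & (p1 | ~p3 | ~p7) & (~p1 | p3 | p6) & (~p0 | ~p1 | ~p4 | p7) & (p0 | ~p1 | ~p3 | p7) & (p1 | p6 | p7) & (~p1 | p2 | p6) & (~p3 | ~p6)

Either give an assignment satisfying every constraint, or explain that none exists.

p0 = True; p1 = True; p2 = True; p3 = True; p4 = True; p5 = False; p6 = False; p7 = True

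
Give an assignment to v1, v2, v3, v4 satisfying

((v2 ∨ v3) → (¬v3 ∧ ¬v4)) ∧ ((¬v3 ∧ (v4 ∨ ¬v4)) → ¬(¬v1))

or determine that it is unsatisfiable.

v1=T; v2=F; v3=F; v4=F

  (v2 ∨ v3) → (¬v3 ∧ ¬v4) = True
    v2 ∨ v3 = False
    ¬v3 ∧ ¬v4 = True
      ¬v3 = True
      ¬v4 = True
  (¬v3 ∧ (v4 ∨ ¬v4)) → ¬(¬v1) = True
    ¬v3 ∧ (v4 ∨ ¬v4) = True
      ¬v3 = True
      v4 ∨ ¬v4 = True
        ¬v4 = True
    ¬(¬v1) = True
      ¬v1 = False
Both conjuncts True, so the formula holds.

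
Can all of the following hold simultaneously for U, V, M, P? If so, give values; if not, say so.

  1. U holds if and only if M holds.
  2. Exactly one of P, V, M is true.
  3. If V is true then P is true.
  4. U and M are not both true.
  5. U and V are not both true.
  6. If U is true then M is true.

U = False; V = False; M = False; P = True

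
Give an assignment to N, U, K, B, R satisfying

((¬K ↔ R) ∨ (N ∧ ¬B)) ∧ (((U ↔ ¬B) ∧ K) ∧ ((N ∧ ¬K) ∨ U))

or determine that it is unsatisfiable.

N = True, U = True, K = True, B = False, R = False

  (¬K ↔ R) ∨ (N ∧ ¬B) = True
    ¬K ↔ R = True
      ¬K = False
    N ∧ ¬B = True
      ¬B = True
  ((U ↔ ¬B) ∧ K) ∧ ((N ∧ ¬K) ∨ U) = True
    (U ↔ ¬B) ∧ K = True
      U ↔ ¬B = True
        ¬B = True
    (N ∧ ¬K) ∨ U = True
      N ∧ ¬K = False
        ¬K = False
Both conjuncts True, so the formula holds.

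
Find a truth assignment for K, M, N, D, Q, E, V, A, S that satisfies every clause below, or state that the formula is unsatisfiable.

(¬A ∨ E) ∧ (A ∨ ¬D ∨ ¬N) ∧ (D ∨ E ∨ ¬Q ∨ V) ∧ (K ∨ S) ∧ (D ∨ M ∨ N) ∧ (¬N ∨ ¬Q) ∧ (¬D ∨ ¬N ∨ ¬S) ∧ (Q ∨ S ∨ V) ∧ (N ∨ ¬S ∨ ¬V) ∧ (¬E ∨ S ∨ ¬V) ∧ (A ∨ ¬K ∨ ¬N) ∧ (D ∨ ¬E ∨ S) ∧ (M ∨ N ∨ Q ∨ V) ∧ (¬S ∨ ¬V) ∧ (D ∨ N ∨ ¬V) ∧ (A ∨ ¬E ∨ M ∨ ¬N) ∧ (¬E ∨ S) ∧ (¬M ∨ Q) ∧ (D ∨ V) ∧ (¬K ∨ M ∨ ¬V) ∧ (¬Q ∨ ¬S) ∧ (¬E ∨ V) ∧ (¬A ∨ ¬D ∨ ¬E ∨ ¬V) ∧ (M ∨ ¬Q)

Set K = True.
Set M = True.
  then (¬M ∨ Q) forces Q = True.
  then (¬Q ∨ ¬S) forces S = False.
  then (¬N ∨ ¬Q) forces N = False.
  then (¬E ∨ S) forces E = False.
  then (¬A ∨ E) forces A = False.
Try D = False:
  (D ∨ E ∨ ¬Q ∨ V) forces V = True.
  clause (D ∨ N ∨ ¬V) is falsified — backtrack.
So D = True.
Set V = False.
All clauses satisfied.

K: True; M: True; N: False; D: True; Q: True; E: False; V: False; A: False; S: False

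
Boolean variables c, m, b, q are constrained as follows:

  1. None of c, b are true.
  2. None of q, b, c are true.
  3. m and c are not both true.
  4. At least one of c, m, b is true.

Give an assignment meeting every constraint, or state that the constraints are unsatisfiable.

c: False, m: True, b: False, q: False

  (1) {c, b}: 0 true — none ✓
  (2) {q, b, c}: 0 true — none ✓
  (3) m=T, c=F — not both ✓
  (4) {c, m, b}: 1 true — at least one ✓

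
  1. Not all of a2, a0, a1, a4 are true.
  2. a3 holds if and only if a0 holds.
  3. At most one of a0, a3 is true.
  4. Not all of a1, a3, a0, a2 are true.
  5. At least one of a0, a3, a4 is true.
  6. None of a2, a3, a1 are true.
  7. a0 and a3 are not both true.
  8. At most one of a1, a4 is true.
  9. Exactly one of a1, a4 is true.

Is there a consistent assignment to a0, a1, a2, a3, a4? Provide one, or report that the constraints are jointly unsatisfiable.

a0 = False, a1 = False, a2 = False, a3 = False, a4 = True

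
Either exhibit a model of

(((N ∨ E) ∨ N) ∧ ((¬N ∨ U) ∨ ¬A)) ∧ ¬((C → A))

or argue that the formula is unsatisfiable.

C: True, A: False, N: False, U: True, E: True

  ((N ∨ E) ∨ N) ∧ ((¬N ∨ U) ∨ ¬A) = True
    (N ∨ E) ∨ N = True
      N ∨ E = True
    (¬N ∨ U) ∨ ¬A = True
      ¬N ∨ U = True
        ¬N = True
      ¬A = True
  ¬((C → A)) = True
    C → A = False
Both conjuncts True, so the formula holds.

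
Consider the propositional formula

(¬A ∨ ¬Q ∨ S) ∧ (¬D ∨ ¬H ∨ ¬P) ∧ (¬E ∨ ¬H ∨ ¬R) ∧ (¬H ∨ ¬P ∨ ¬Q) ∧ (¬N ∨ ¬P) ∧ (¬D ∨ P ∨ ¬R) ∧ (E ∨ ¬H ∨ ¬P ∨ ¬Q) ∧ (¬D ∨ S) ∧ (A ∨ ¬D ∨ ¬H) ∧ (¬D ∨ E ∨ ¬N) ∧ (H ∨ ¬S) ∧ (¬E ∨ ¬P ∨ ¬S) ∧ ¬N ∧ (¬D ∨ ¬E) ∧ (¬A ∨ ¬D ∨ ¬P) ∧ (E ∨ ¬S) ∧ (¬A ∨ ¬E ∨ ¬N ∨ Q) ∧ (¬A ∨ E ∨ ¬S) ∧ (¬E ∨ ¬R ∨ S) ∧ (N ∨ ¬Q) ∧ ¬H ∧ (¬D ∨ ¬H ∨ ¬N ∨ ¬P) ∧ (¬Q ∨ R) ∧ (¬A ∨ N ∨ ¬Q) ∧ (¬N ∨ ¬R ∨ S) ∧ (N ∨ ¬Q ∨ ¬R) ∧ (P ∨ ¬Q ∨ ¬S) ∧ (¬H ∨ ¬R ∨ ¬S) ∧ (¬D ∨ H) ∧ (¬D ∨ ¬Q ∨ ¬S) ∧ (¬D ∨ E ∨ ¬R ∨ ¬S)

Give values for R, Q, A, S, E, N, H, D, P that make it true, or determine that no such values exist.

R: False, Q: False, A: True, S: False, E: True, N: False, H: False, D: False, P: True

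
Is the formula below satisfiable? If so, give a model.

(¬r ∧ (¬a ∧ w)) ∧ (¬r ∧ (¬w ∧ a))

Case a = True: the conjunct ¬a is False.
Case a = False: the conjunct a is False.
Both cases fail — unsatisfiable.

UNSATISFIABLE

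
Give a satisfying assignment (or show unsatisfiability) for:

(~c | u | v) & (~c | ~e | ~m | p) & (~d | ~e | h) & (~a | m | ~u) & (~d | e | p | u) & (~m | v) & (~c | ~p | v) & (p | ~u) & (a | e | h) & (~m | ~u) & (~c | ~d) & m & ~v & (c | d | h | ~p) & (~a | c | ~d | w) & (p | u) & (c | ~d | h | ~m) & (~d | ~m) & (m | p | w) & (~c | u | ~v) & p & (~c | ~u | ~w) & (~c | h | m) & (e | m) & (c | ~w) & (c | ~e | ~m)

Case v = True:
  Clause (~v) is falsified — contradiction.
Case v = False:
  (~m | v) forces m = False.
  Clause (m) is falsified — contradiction.
Both cases fail, so the formula is unsatisfiable.

Unsatisfiable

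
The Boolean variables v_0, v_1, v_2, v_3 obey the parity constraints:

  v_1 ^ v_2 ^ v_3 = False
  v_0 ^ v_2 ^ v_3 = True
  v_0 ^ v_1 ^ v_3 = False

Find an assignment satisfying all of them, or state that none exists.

v_0: False, v_1: True, v_2: False, v_3: True

v_1 ^ v_2 ^ v_3 = T ^ F ^ T = False ✓
v_0 ^ v_2 ^ v_3 = F ^ F ^ T = True ✓
v_0 ^ v_1 ^ v_3 = F ^ T ^ T = False ✓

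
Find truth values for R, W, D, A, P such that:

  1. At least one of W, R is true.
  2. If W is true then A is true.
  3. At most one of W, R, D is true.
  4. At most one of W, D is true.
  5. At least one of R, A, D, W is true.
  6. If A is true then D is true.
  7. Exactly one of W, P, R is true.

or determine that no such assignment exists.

R = True; W = False; D = False; A = False; P = False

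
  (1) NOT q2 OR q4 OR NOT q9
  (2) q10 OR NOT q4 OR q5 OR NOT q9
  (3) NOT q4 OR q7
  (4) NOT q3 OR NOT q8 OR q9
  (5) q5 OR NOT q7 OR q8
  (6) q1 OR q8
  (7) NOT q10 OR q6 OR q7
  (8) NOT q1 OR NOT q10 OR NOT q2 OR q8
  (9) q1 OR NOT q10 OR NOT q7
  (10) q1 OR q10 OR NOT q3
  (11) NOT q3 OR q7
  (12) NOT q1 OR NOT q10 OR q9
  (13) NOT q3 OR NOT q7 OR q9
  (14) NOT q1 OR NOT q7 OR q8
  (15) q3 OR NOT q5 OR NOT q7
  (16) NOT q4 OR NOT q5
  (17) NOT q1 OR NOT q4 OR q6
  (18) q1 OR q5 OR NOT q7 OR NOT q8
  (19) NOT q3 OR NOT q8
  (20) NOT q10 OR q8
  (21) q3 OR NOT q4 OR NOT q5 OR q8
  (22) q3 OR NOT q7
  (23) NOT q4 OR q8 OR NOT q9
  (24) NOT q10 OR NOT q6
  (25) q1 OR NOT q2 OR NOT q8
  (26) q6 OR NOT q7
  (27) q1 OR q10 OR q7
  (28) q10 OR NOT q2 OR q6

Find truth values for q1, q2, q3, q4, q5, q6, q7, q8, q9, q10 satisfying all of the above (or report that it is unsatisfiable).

q1 = True, q2 = True, q3 = False, q4 = False, q5 = False, q6 = True, q7 = False, q8 = True, q9 = False, q10 = False

Set q1 = True.
Set q2 = True.
Try q3 = True:
  (NOT q3 OR q7) forces q7 = True.
  (NOT q3 OR NOT q7 OR q9) forces q9 = True.
  (NOT q2 OR q4 OR NOT q9) forces q4 = True.
  (NOT q1 OR NOT q7 OR q8) forces q8 = True.
  clause (NOT q3 OR NOT q8) is falsified — backtrack.
So q3 = False.
  then (q3 OR NOT q7) forces q7 = False.
  then (NOT q4 OR q7) forces q4 = False.
  then (NOT q2 OR q4 OR NOT q9) forces q9 = False.
  then (NOT q1 OR NOT q10 OR q9) forces q10 = False.
  then (q10 OR NOT q2 OR q6) forces q6 = True.
Set q5 = False.
Set q8 = True.
All clauses satisfied.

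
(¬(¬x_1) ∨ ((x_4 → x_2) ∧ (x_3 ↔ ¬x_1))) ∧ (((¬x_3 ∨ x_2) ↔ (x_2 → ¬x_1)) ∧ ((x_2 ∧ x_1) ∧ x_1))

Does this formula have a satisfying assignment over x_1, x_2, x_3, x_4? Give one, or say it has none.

Case x_1 = True: the formula simplifies to ((¬x_3 ∨ x_2) ↔ ¬x_2) ∧ x_2.
  x_2 = True: the conjunct (¬x_3 ∨ x_2) ↔ ¬x_2 becomes (¬x_3 ∨ True) ↔ ¬True = False.
  x_2 = False: the conjunct x_2 is False.
Case x_1 = False: the conjunct x_1 is False.
Both cases fail — unsatisfiable.

Unsatisfiable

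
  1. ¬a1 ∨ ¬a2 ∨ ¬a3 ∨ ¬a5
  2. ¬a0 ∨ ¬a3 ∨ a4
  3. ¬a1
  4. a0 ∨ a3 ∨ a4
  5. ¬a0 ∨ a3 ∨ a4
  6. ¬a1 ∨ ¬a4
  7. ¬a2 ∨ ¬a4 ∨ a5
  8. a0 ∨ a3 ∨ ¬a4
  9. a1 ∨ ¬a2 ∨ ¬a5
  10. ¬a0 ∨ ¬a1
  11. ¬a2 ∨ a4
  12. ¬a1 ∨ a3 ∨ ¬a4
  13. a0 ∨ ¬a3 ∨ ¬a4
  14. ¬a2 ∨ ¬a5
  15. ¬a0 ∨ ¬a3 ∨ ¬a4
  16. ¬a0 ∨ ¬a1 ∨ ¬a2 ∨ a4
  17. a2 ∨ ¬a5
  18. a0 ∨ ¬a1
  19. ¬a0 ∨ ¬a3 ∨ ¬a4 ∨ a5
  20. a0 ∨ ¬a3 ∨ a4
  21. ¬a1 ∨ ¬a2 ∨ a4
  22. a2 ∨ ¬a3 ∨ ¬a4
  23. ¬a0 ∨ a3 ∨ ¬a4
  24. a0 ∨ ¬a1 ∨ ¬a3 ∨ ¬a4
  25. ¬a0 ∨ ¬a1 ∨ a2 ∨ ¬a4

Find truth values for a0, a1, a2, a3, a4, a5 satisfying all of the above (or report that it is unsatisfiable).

UNSATISFIABLE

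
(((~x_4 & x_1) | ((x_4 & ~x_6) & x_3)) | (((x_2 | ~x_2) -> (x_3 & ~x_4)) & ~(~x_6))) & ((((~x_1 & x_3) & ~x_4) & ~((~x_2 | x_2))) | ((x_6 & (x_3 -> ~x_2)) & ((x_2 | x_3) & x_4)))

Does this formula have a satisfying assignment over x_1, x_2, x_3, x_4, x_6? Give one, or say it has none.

No satisfying assignment exists.

Case x_4 = True: the formula simplifies to ((~x_6 & x_3) | (~((x_2 | ~x_2)) & ~(~x_6))) & ((x_6 & (x_3 -> ~x_2)) & (x_2 | x_3)).
  x_6 = True: simplifies to ~((x_2 | ~x_2)) & ((x_3 -> ~x_2) & (x_2 | x_3)).
    x_2 = True: the conjunct ~((x_2 | ~x_2)) becomes ~((True | False)) = False.
    x_2 = False: the conjunct ~((x_2 | ~x_2)) becomes ~((False | True)) = False.
  x_6 = False: the conjunct x_6 is False.
Case x_4 = False: the formula simplifies to (x_1 | (((x_2 | ~x_2) -> x_3) & ~(~x_6))) & ((~x_1 & x_3) & ~((~x_2 | x_2))).
  x_2 = True: the conjunct ~((~x_2 | x_2)) becomes ~((False | True)) = False.
  x_2 = False: the conjunct ~((~x_2 | x_2)) becomes ~((True | False)) = False.
Both cases fail — unsatisfiable.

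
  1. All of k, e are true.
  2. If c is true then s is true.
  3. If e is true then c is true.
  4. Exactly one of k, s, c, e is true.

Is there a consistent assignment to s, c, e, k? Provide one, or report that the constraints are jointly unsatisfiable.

Case e = True:
  (1) forces k = True.
  Constraint (4) is violated (k=T, e=T) — contradiction.
Case e = False:
  Constraint (1) is violated (e=F) — contradiction.
Both cases fail — unsatisfiable.

The formula is unsatisfiable.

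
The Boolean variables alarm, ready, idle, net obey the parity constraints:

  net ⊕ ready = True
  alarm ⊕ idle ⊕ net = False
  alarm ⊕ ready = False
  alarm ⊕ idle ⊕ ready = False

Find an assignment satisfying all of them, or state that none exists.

Adding constraints 1, 2, 4 mod 2: every variable appears an even number of times on the left, so the left side is 0.
But the right sides sum to 1 (mod 2). 0 ≠ 1 — the system is inconsistent.

UNSATISFIABLE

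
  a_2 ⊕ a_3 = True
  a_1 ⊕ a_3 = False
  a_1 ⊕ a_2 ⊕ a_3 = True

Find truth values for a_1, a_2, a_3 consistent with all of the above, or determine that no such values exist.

a_1=F; a_2=T; a_3=F

a_2 ⊕ a_3 = T ⊕ F = True ✓
a_1 ⊕ a_3 = F ⊕ F = False ✓
a_1 ⊕ a_2 ⊕ a_3 = F ⊕ T ⊕ F = True ✓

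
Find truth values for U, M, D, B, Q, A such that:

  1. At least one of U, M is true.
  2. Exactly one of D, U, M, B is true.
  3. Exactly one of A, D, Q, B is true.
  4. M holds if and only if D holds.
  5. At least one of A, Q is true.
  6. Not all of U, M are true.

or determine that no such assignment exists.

U=T, M=F, D=F, B=F, Q=F, A=T

  (1) {U, M}: 1 true — at least one ✓
  (2) {D, U, M, B}: 1 true — exactly one ✓
  (3) {A, D, Q, B}: 1 true — exactly one ✓
  (4) M=F, D=F — same ✓
  (5) {A, Q}: 1 true — at least one ✓
  (6) {U, M}: 1/2 true — not all ✓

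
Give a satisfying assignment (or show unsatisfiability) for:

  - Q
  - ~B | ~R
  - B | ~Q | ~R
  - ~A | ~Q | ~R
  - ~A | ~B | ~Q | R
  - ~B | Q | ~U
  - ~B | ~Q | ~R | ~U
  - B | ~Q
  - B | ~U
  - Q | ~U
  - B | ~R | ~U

Unit clause (Q) forces Q = True.
In (B | ~Q) only B is left, so B = True.
In (~B | ~R) only ~R is left, so R = False.
In (~A | ~B | ~Q | R) only ~A is left, so A = False.
Set U = False.
All clauses satisfied.

U: False, A: False, R: False, Q: True, B: True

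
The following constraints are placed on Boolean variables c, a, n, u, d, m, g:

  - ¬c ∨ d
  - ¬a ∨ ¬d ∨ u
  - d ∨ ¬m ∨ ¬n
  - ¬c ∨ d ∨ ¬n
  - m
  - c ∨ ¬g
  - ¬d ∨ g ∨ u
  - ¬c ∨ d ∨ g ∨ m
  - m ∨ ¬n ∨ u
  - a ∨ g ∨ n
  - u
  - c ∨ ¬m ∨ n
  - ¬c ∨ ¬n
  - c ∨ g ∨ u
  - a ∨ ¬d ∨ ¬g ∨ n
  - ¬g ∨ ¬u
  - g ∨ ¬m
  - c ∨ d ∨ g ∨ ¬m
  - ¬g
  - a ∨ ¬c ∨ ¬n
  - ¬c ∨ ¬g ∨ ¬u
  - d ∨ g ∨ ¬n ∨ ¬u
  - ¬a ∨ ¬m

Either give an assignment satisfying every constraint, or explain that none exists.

The formula is unsatisfiable.

Case g = True:
  Clause (¬g) is falsified — contradiction.
Case g = False:
  (m) forces m = True.
  Clause (g ∨ ¬m) is falsified — contradiction.
Both cases fail, so the formula is unsatisfiable.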